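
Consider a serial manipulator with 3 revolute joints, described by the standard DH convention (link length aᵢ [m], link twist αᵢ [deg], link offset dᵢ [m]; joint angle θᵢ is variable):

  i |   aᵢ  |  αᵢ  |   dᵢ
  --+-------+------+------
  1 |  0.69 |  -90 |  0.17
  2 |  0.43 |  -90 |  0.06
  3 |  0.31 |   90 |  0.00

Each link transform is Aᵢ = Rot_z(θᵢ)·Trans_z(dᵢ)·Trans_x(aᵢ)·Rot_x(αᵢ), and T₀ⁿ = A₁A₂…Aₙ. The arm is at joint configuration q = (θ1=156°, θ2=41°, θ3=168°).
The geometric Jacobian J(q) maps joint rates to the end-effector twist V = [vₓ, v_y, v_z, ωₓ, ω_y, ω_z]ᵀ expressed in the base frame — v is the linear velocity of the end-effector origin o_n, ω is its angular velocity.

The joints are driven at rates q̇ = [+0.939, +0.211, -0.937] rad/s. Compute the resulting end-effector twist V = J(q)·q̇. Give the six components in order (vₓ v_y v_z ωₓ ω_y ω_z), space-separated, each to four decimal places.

o_n = [-0.7159, 0.3236, 0.0868]
J₁: ẑ×o_n = [-0.3236, -0.7159, 0.0000], ω = ẑ
J2: z=[-0.4067, -0.9135, 0.0000] o=[-0.6303, 0.2806, 0.1700] → [0.0760, -0.0338, -0.0957, -0.4067, -0.9135, 0.0000]
J3: z=[0.5993, -0.2668, -0.7547] o=[-0.9512, 0.3578, -0.1121] → [-0.0789, -0.2968, 0.0423, 0.5993, -0.2668, -0.7547]
V = J·q̇ = [-0.2139, -0.4013, -0.0598, -0.6474, 0.0573, 1.6462]

-0.2139 -0.4013 -0.0598 -0.6474 0.0573 1.6462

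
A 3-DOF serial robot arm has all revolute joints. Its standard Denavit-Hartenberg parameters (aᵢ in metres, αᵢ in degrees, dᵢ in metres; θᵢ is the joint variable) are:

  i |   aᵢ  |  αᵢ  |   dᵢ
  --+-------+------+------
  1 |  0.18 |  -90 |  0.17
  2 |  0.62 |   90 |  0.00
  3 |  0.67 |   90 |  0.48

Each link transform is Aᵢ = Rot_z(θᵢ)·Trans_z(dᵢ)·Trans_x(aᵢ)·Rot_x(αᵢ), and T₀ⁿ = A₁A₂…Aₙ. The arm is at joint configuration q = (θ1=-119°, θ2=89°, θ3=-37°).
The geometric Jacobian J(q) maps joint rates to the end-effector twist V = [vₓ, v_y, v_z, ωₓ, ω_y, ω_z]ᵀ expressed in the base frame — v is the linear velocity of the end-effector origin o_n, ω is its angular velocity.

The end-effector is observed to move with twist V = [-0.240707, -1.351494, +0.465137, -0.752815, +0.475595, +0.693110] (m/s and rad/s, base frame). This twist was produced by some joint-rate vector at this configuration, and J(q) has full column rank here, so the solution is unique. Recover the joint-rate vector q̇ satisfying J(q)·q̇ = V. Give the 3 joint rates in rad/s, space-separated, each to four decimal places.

o_n = [-0.6824, -0.3993, -0.9765]
J₁: ẑ×o_n = [0.3993, -0.6824, 0.0000], ω = ẑ
J2: z=[0.8746, -0.4848, 0.0000] o=[-0.0873, -0.1574, 0.1700] → [0.5559, 1.0028, -0.5001, 0.8746, -0.4848, 0.0000]
J3: z=[-0.4847, -0.8745, 0.0175] o=[-0.0925, -0.1669, -0.4499] → [0.4646, -0.2656, -0.4032, -0.4847, -0.8745, 0.0175]
q̇ = J⁺·V = [0.6940, -0.8890, -0.0510]

0.6940 -0.8890 -0.0510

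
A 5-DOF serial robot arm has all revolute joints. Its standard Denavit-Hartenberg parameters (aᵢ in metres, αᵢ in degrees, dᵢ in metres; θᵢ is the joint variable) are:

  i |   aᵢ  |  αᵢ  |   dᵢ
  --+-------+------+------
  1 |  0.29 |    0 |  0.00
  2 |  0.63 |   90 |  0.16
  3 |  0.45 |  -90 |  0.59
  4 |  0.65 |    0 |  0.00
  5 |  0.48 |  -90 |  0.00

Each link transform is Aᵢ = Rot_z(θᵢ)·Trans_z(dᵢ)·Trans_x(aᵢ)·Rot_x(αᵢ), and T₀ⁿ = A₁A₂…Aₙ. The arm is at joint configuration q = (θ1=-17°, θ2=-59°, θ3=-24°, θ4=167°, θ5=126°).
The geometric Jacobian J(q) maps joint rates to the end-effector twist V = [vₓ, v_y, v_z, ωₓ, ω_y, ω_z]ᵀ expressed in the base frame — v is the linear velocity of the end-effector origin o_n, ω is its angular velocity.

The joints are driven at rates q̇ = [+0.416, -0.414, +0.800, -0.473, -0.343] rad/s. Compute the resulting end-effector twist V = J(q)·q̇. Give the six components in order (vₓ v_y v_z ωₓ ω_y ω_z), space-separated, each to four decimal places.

0.1150 0.4064 0.1216 -0.8565 0.1285 -0.7435

o_n = [-0.4286, -0.9141, 0.1583]
J₁: ẑ×o_n = [0.9141, -0.4286, 0.0000], ω = ẑ
J2: z=[0.0000, 0.0000, 1.0000] o=[0.2773, -0.0848, 0.0000] → [0.8293, -0.7060, 0.0000, 0.0000, 0.0000, 1.0000]
J3: z=[-0.9703, -0.2419, 0.0000] o=[0.4297, -0.6961, 0.1600] → [0.0004, -0.0017, 0.0038, -0.9703, -0.2419, 0.0000]
J4: z=[0.0984, -0.3947, 0.9135] o=[-0.0433, -1.2377, -0.0230] → [-0.3672, -0.3699, -0.1202, 0.0984, -0.3947, 0.9135]
J5: z=[0.0984, -0.3947, 0.9135] o=[-0.0414, -0.6409, 0.2346] → [0.2796, -0.3463, -0.1797, 0.0984, -0.3947, 0.9135]
V = J·q̇ = [0.1150, 0.4064, 0.1216, -0.8565, 0.1285, -0.7435]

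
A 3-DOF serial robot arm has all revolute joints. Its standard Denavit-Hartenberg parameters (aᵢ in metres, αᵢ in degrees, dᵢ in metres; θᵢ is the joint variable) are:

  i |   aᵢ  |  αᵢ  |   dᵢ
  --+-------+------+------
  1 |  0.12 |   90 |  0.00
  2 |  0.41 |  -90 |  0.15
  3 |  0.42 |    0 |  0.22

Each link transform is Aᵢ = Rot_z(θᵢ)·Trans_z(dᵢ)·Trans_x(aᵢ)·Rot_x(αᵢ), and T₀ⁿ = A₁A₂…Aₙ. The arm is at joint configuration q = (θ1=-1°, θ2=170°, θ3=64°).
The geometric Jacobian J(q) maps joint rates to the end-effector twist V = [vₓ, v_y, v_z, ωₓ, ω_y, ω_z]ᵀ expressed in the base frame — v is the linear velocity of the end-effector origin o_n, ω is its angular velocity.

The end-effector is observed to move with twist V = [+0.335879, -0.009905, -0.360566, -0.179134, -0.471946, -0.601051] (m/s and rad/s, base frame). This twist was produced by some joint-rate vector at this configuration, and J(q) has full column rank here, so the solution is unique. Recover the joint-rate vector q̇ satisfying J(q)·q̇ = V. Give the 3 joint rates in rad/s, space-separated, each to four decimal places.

o_n = [-0.4992, 0.2362, -0.1135]
J₁: ẑ×o_n = [-0.2362, -0.4992, 0.0000], ω = ẑ
J2: z=[-0.0175, -0.9998, 0.0000] o=[0.1200, -0.0021, 0.0000] → [0.1135, -0.0020, -0.6233, -0.0175, -0.9998, 0.0000]
J3: z=[-0.1736, 0.0030, -0.9848] o=[-0.2863, -0.1450, 0.0712] → [0.3749, 0.1776, -0.0656, -0.1736, 0.0030, -0.9848]
q̇ = J⁺·V = [0.3680, 0.4750, 0.9840]

0.3680 0.4750 0.9840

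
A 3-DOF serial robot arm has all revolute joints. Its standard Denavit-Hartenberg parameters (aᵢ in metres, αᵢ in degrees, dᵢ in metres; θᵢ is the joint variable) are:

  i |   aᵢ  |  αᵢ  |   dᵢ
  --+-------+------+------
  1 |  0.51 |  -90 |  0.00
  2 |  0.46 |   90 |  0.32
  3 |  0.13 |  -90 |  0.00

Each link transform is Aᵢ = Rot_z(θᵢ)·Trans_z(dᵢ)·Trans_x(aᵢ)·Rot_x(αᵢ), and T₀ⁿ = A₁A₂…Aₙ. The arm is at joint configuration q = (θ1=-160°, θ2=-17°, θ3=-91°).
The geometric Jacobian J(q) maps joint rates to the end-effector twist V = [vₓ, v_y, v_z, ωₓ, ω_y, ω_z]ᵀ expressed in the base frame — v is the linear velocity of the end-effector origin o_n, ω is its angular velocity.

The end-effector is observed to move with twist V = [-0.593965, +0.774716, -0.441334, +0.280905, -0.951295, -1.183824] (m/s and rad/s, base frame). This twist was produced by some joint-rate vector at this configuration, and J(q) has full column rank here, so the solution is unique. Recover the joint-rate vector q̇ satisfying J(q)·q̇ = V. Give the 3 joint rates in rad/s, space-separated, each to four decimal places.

o_n = [-0.8256, -0.5027, 0.1338]
J₁: ẑ×o_n = [0.5027, -0.8256, 0.0000], ω = ẑ
J2: z=[0.3420, -0.9397, 0.0000] o=[-0.4792, -0.1744, 0.0000] → [-0.1258, -0.0458, -0.4377, 0.3420, -0.9397, 0.0000]
J3: z=[0.2747, 0.1000, 0.9563] o=[-0.7832, -0.6256, 0.1345] → [-0.1176, -0.0404, 0.0380, 0.2747, 0.1000, 0.9563]
q̇ = J⁺·V = [-0.9830, 0.9900, -0.2100]

-0.9830 0.9900 -0.2100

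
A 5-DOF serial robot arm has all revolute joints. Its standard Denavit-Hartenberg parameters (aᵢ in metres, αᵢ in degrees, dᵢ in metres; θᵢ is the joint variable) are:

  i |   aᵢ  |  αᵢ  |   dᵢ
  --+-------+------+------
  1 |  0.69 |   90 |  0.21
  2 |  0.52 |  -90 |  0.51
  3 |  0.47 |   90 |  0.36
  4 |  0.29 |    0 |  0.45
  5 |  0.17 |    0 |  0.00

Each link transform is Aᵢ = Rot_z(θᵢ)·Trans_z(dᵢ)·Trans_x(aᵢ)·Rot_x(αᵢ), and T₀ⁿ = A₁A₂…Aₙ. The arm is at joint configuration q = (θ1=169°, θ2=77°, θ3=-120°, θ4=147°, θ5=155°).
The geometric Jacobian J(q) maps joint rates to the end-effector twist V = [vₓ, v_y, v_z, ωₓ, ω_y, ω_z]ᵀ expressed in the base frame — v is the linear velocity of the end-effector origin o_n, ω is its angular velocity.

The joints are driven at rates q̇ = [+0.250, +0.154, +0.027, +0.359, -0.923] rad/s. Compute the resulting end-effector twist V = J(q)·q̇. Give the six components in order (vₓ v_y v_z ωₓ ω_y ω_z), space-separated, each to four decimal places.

o_n = [-0.2069, 0.6101, 0.2667]
J₁: ẑ×o_n = [-0.6101, -0.2069, 0.0000], ω = ẑ
J2: z=[0.1908, 0.9816, 0.0000] o=[-0.6773, 0.1317, 0.2100] → [0.0556, -0.0108, -0.3705, 0.1908, 0.9816, 0.0000]
J3: z=[0.9565, -0.1859, 0.2250] o=[-0.6948, 0.6546, 0.7167] → [0.0937, 0.5402, 0.0482, 0.9565, -0.1859, 0.2250]
J4: z=[0.0958, -0.5280, -0.8438] o=[-0.2209, 0.9771, 0.5687] → [-0.1503, 0.0171, -0.0277, 0.0958, -0.5280, -0.8438]
J5: z=[0.0958, -0.5280, -0.8438] o=[-0.0938, 0.5086, 0.3430] → [0.1259, 0.1027, -0.0500, 0.0958, -0.5280, -0.8438]
V = J·q̇ = [-0.3116, -0.1275, -0.0196, 0.0012, 0.4439, 0.7320]

-0.3116 -0.1275 -0.0196 0.0012 0.4439 0.7320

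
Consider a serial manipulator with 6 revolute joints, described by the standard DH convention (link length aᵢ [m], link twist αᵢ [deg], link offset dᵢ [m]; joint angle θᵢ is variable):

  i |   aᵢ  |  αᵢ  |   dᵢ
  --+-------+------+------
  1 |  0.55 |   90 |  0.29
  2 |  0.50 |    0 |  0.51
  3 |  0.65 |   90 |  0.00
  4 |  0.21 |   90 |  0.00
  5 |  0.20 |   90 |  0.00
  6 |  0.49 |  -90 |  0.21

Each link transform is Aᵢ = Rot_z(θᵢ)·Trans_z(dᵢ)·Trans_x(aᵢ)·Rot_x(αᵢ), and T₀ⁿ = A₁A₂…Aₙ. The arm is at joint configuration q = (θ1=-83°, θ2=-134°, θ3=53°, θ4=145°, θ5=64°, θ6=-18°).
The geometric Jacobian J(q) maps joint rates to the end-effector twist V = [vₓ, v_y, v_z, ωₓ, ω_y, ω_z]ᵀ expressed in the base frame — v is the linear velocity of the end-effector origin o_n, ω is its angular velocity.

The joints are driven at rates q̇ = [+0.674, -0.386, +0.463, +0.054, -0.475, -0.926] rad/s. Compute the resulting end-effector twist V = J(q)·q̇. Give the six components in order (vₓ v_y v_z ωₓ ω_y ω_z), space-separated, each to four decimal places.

o_n = [-0.8126, 0.2005, -0.1463]
J₁: ẑ×o_n = [-0.2005, -0.8126, 0.0000], ω = ẑ
J2: z=[-0.9925, -0.1219, 0.0000] o=[0.0670, -0.5459, 0.2900] → [0.0532, -0.4330, -0.8481, -0.9925, -0.1219, 0.0000]
J3: z=[-0.9925, -0.1219, 0.0000] o=[-0.4815, -0.2633, -0.0697] → [0.0093, -0.0761, -0.5007, -0.9925, -0.1219, 0.0000]
J4: z=[-0.1204, 0.9803, -0.1564] o=[-0.4691, -0.3642, -0.7117] → [0.6426, 0.1218, 0.2688, -0.1204, 0.9803, -0.1564]
J5: z=[-0.8021, -0.1889, -0.5665] o=[-0.5919, -0.3522, -0.5418] → [0.2384, 0.4422, -0.4850, -0.8021, -0.1889, -0.5665]
J6: z=[-0.4730, -0.3783, 0.7958] o=[-0.6649, -0.1710, -0.4989] → [-0.4290, 0.0492, -0.2316, -0.4730, -0.3783, 0.7958]
V = J·q̇ = [0.1674, -0.6648, 0.5549, 0.7360, 0.4835, 0.1978]

0.1674 -0.6648 0.5549 0.7360 0.4835 0.1978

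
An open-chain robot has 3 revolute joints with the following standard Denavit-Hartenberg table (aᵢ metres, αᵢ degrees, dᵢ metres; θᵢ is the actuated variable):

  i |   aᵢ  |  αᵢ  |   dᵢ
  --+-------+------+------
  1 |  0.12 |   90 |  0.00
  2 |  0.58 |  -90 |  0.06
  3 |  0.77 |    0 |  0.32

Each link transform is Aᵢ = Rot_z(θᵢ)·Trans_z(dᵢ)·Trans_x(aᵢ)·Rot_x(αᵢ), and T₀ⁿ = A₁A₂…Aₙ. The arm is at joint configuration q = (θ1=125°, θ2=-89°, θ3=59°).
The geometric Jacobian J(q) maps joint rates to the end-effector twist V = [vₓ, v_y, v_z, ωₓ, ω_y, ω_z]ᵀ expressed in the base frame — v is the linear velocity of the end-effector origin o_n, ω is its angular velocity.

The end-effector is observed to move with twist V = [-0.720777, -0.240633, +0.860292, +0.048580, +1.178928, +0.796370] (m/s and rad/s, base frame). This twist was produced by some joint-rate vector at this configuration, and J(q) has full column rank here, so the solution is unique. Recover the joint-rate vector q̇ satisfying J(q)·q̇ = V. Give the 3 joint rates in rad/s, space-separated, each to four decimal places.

o_n = [-0.7536, 0.0302, -0.9708]
J₁: ẑ×o_n = [-0.0302, -0.7536, 0.0000], ω = ẑ
J2: z=[0.8192, 0.5736, 0.0000] o=[-0.0688, 0.0983, 0.0000] → [-0.5569, 0.7953, 0.3370, 0.8192, 0.5736, 0.0000]
J3: z=[-0.5735, 0.8190, 0.0175] o=[-0.0255, 0.1410, -0.5799] → [-0.3183, -0.2369, 0.6599, -0.5735, 0.8190, 0.0175]
q̇ = J⁺·V = [0.7800, 0.7160, 0.9380]

0.7800 0.7160 0.9380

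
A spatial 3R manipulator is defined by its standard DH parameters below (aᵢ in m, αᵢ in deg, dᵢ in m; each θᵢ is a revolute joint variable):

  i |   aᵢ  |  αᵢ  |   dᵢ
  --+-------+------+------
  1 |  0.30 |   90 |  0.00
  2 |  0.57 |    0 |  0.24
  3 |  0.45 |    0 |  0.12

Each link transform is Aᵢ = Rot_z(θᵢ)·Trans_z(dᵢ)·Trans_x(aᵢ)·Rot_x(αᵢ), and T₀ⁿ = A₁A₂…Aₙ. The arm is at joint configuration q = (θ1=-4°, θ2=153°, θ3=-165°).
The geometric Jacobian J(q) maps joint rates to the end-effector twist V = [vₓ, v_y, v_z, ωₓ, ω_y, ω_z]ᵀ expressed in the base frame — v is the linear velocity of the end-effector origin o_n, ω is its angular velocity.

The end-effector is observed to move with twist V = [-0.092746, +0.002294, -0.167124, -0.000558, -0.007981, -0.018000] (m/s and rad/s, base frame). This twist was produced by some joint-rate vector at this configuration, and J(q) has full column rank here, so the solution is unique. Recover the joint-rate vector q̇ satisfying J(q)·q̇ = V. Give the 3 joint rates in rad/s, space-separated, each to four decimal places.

-0.0180 0.3360 -0.3280

o_n = [0.2066, -0.3753, 0.1652]
J₁: ẑ×o_n = [0.3753, 0.2066, -0.0000], ω = ẑ
J2: z=[-0.0698, -0.9976, 0.0000] o=[0.2993, -0.0209, 0.0000] → [-0.1648, 0.0115, -0.0677, -0.0698, -0.9976, 0.0000]
J3: z=[-0.0698, -0.9976, 0.0000] o=[-0.2241, -0.2249, 0.2588] → [0.0933, -0.0065, 0.4402, -0.0698, -0.9976, 0.0000]
q̇ = J⁺·V = [-0.0180, 0.3360, -0.3280]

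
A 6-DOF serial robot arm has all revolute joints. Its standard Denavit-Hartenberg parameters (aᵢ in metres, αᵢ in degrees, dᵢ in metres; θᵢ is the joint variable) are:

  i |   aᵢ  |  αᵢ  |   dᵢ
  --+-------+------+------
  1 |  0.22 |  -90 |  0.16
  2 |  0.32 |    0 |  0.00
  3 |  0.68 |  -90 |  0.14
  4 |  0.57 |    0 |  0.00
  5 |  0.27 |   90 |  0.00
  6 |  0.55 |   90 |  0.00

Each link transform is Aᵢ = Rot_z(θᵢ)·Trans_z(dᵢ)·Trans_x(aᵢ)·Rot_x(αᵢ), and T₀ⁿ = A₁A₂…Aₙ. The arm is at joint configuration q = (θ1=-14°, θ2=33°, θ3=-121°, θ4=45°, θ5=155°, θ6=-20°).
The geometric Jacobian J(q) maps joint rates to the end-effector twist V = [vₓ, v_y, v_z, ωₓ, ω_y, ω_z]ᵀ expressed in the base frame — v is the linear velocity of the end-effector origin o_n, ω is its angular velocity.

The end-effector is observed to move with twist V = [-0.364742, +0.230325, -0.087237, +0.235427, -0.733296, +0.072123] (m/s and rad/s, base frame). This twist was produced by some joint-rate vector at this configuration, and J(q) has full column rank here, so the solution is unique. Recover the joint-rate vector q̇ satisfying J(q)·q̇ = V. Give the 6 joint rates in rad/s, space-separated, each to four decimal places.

o_n = [0.3046, -0.0697, 0.3357]
J₁: ẑ×o_n = [0.0697, 0.3046, -0.0000], ω = ẑ
J2: z=[0.2419, 0.9703, 0.0000] o=[0.2135, -0.0532, 0.1600] → [0.1705, -0.0425, -0.0924, 0.2419, 0.9703, 0.0000]
J3: z=[0.2419, 0.9703, 0.0000] o=[0.4739, -0.1181, -0.0143] → [0.3396, -0.0847, 0.1760, 0.2419, 0.9703, 0.0000]
J4: z=[0.9697, -0.2418, -0.0349] o=[0.5308, 0.0120, 0.6653] → [0.0768, 0.3275, -0.1339, 0.9697, -0.2418, -0.0349]
J5: z=[0.9697, -0.2418, -0.0349] o=[0.4469, -0.3825, 1.0681] → [0.1880, 0.7151, 0.2689, 0.9697, -0.2418, -0.0349]
J6: z=[-0.2389, -0.9089, -0.3418] o=[0.4607, -0.2908, 0.8145] → [0.5108, -0.0610, -0.1947, -0.2389, -0.9089, -0.3418]
q̇ = J⁺·V = [-0.0020, -0.2140, -0.6830, 0.3610, 0.0420, -0.2580]

-0.0020 -0.2140 -0.6830 0.3610 0.0420 -0.2580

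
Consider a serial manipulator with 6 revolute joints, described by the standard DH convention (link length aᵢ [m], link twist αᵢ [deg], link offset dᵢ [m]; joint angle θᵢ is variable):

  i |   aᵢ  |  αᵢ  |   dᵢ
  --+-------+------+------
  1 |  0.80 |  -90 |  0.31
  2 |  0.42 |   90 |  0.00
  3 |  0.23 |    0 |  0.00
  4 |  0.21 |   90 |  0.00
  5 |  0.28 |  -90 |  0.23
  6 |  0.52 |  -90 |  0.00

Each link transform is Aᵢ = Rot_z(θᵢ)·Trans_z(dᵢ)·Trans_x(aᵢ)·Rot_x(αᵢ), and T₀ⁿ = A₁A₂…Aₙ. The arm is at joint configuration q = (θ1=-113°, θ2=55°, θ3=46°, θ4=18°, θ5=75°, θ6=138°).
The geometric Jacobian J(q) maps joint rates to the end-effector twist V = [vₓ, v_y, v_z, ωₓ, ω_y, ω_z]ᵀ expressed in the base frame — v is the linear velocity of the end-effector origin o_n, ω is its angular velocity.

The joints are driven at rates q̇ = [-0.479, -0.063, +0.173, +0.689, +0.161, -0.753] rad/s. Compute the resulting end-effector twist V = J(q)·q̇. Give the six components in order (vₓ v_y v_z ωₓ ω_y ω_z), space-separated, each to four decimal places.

o_n = [-0.0529, -1.1002, -0.2026]
J₁: ẑ×o_n = [1.1002, -0.0529, 0.0000], ω = ẑ
J2: z=[0.9205, -0.3907, 0.0000] o=[-0.3126, -0.7364, 0.3100] → [0.2003, 0.4718, -0.2334, 0.9205, -0.3907, 0.0000]
J3: z=[-0.3201, -0.7540, 0.5736] o=[-0.4067, -0.9582, -0.0340] → [0.2085, 0.1490, 0.3122, -0.3201, -0.7540, 0.5736]
J4: z=[-0.3201, -0.7540, 0.5736] o=[-0.2902, -1.1072, -0.1649] → [0.0244, 0.1241, 0.1767, -0.3201, -0.7540, 0.5736]
J5: z=[-0.6050, -0.3033, -0.7362] o=[-0.1371, -1.2295, -0.2403] → [0.0838, -0.0391, -0.0527, -0.6050, -0.3033, -0.7362]
J6: z=[-0.7871, 0.3676, 0.4953] o=[-0.3100, -1.5454, -0.2806] → [-0.1919, 0.1887, -0.4449, -0.7871, 0.3676, 0.4953]
V = J·q̇ = [-0.3288, -0.0415, 0.5170, 0.1614, -0.9510, -0.4761]

-0.3288 -0.0415 0.5170 0.1614 -0.9510 -0.4761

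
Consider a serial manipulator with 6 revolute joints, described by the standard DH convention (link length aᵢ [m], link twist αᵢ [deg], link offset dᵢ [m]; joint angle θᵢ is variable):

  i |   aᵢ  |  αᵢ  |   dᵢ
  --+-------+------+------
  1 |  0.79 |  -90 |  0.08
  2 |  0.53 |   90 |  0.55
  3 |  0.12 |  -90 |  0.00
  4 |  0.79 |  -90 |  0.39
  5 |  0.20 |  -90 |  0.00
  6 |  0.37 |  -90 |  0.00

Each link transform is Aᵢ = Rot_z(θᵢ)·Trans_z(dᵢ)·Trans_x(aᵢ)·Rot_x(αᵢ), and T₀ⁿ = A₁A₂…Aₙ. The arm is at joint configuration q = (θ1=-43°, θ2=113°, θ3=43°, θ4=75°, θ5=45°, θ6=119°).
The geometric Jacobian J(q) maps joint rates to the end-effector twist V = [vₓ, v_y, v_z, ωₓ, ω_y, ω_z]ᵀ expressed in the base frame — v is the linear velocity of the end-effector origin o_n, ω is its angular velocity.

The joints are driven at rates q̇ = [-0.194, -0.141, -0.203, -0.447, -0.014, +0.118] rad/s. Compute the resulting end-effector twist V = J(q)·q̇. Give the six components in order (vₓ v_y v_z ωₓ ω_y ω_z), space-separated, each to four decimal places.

o_n = [0.7592, 1.0171, -0.3327]
J₁: ẑ×o_n = [-1.0171, 0.7592, 0.0000], ω = ẑ
J2: z=[0.6820, 0.7314, 0.0000] o=[0.5778, -0.5388, 0.0800] → [-0.3018, 0.2814, 0.9285, 0.6820, 0.7314, 0.0000]
J3: z=[0.6732, -0.6278, -0.3907] o=[0.8014, 0.0047, -0.4079] → [0.3484, -0.0341, 0.6550, 0.6732, -0.6278, -0.3907]
J4: z=[0.6937, 0.3531, 0.6278] o=[0.8321, 0.0879, -0.4887] → [-0.5282, -0.1540, 0.6703, 0.6937, 0.3531, 0.6278]
J5: z=[-0.4216, -0.5076, 0.7514] o=[0.6413, 0.8465, -0.0833] → [-0.0016, -0.0166, -0.0121, -0.4216, -0.5076, 0.7514]
J6: z=[-0.0776, -0.8054, -0.5876] o=[0.4606, 0.9078, -0.1434] → [0.2167, -0.1901, 0.2319, -0.0776, -0.8054, -0.5876]
V = J·q̇ = [0.4309, -0.1334, -0.5360, -0.5461, -0.2215, -0.4752]

0.4309 -0.1334 -0.5360 -0.5461 -0.2215 -0.4752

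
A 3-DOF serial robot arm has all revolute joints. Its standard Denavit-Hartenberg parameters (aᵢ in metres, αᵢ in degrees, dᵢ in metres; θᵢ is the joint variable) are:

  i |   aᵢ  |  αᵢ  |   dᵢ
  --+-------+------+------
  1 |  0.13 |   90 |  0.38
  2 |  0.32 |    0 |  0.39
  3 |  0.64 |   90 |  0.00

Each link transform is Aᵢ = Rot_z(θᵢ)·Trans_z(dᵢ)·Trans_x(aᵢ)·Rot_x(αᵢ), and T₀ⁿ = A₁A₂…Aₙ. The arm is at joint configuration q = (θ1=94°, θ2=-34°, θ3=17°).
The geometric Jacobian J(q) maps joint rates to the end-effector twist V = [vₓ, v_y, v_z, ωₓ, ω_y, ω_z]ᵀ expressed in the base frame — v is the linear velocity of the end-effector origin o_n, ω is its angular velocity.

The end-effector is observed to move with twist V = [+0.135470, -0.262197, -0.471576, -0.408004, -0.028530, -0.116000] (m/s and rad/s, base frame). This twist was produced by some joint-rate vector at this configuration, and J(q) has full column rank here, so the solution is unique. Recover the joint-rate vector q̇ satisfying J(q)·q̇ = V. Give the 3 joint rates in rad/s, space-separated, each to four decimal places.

-0.1160 -0.8340 0.4250

o_n = [0.3188, 1.0321, 0.0139]
J₁: ẑ×o_n = [-1.0321, 0.3188, 0.0000], ω = ẑ
J2: z=[0.9976, 0.0698, 0.0000] o=[-0.0091, 0.1297, 0.3800] → [-0.0255, 0.3652, 0.8773, 0.9976, 0.0698, 0.0000]
J3: z=[0.9976, 0.0698, 0.0000] o=[0.3615, 0.4215, 0.2011] → [-0.0131, 0.1867, 0.6120, 0.9976, 0.0698, 0.0000]
q̇ = J⁺·V = [-0.1160, -0.8340, 0.4250]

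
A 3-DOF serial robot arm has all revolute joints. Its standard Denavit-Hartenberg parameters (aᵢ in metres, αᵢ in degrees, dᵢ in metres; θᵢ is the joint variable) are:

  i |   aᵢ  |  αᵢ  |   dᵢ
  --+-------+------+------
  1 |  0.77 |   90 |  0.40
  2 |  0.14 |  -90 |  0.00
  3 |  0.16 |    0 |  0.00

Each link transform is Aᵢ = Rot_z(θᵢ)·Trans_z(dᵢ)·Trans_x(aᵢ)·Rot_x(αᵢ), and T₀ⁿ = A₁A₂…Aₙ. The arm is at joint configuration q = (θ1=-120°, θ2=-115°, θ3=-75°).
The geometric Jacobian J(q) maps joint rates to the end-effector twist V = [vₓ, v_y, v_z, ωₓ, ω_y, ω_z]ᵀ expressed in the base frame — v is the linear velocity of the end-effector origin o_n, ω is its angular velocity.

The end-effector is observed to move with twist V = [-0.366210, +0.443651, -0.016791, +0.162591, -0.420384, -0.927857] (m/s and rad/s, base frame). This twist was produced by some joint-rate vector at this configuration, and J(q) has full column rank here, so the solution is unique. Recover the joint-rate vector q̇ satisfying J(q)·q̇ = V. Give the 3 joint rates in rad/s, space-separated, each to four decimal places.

-0.7960 -0.3510 0.3120

o_n = [-0.4805, -0.5232, 0.2356]
J₁: ẑ×o_n = [0.5232, -0.4805, 0.0000], ω = ẑ
J2: z=[-0.8660, 0.5000, 0.0000] o=[-0.3850, -0.6668, 0.4000] → [-0.0822, -0.1424, -0.0767, -0.8660, 0.5000, 0.0000]
J3: z=[-0.4532, -0.7849, -0.4226] o=[-0.3554, -0.6156, 0.2731] → [0.0685, 0.0359, -0.1401, -0.4532, -0.7849, -0.4226]
q̇ = J⁺·V = [-0.7960, -0.3510, 0.3120]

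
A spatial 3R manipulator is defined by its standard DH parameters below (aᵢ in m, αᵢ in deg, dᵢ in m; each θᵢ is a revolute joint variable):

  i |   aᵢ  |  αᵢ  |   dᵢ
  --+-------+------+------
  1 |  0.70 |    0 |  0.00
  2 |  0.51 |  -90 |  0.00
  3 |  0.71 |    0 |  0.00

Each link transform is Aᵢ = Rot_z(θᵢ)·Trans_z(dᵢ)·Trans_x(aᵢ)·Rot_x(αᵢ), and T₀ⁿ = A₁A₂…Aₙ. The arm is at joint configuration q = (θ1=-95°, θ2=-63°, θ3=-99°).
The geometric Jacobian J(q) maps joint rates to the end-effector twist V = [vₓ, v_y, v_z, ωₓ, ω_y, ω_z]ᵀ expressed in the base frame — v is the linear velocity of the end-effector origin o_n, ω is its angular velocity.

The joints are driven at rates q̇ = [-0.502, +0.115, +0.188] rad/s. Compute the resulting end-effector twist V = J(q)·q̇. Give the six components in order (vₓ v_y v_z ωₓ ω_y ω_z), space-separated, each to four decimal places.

-0.5301 0.1244 0.0209 0.0704 -0.1743 -0.3870

o_n = [-0.4309, -0.8468, 0.7013]
J₁: ẑ×o_n = [0.8468, -0.4309, 0.0000], ω = ẑ
J2: z=[0.0000, 0.0000, 1.0000] o=[-0.0610, -0.6973, 0.0000] → [0.1494, -0.3699, 0.0000, 0.0000, 0.0000, 1.0000]
J3: z=[0.3746, -0.9272, 0.0000] o=[-0.5339, -0.8884, 0.0000] → [-0.6502, -0.2627, 0.1111, 0.3746, -0.9272, 0.0000]
V = J·q̇ = [-0.5301, 0.1244, 0.0209, 0.0704, -0.1743, -0.3870]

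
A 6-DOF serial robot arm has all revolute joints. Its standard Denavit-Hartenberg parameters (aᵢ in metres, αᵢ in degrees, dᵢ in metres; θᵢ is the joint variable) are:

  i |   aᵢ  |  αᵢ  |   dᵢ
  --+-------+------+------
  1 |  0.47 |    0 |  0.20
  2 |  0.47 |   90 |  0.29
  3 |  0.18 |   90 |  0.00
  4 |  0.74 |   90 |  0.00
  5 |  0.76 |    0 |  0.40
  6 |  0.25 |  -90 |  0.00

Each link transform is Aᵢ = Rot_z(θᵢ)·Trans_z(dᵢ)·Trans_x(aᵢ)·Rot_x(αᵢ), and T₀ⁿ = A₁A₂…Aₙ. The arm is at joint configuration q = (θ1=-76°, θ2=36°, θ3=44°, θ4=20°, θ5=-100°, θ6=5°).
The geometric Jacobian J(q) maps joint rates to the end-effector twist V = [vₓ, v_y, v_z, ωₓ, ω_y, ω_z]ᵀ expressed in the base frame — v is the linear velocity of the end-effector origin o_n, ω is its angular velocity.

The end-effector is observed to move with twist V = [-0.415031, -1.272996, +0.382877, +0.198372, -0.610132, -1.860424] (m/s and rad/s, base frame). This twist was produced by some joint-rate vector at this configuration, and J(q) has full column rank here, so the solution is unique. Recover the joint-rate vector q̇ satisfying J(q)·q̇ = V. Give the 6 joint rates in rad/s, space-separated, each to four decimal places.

-0.1310 -0.9690 -0.0360 0.9250 0.5810 -0.9810

o_n = [0.5338, -0.5796, 1.8103]
J₁: ẑ×o_n = [0.5796, 0.5338, -0.0000], ω = ẑ
J2: z=[0.0000, 0.0000, 1.0000] o=[0.1137, -0.4560, 0.2000] → [0.1236, 0.4201, -0.0000, 0.0000, 0.0000, 1.0000]
J3: z=[-0.6428, -0.7660, 0.0000] o=[0.4737, -0.7581, 0.4900] → [-1.0114, 0.8487, -0.0688, -0.6428, -0.7660, 0.0000]
J4: z=[0.5321, -0.4465, -0.7193] o=[0.5729, -0.8414, 0.6150] → [-0.3454, -0.6079, 0.1218, 0.5321, -0.4465, -0.7193]
J5: z=[0.7925, 0.5617, 0.2376] o=[0.7934, -1.3568, 1.0981] → [0.2154, -0.6261, 0.7617, 0.7925, 0.5617, 0.2376]
J6: z=[0.7925, 0.5617, 0.2376] o=[0.6728, -0.7060, 1.6454] → [0.0626, -0.1637, 0.1782, 0.7925, 0.5617, 0.2376]
q̇ = J⁺·V = [-0.1310, -0.9690, -0.0360, 0.9250, 0.5810, -0.9810]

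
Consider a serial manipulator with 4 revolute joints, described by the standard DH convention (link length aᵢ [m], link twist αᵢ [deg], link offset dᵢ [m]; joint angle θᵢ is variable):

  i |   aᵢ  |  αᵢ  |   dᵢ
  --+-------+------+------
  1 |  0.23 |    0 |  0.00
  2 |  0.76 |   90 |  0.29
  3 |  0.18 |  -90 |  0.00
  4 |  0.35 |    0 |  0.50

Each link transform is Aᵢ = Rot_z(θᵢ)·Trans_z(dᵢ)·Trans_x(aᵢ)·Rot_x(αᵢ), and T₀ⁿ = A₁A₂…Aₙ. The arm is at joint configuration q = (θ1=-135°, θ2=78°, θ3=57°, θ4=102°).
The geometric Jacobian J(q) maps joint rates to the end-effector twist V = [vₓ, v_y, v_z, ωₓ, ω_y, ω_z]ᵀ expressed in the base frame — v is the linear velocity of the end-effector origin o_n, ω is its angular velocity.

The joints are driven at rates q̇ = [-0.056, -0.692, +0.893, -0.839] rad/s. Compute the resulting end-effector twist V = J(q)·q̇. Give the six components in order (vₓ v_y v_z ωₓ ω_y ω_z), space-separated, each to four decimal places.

o_n = [0.3418, -0.3109, 0.6523]
J₁: ẑ×o_n = [0.3109, 0.3418, -0.0000], ω = ẑ
J2: z=[0.0000, 0.0000, 1.0000] o=[-0.1626, -0.1626, 0.0000] → [0.1482, 0.5045, -0.0000, 0.0000, 0.0000, 1.0000]
J3: z=[-0.8387, -0.5446, 0.0000] o=[0.2513, -0.8000, 0.2900] → [-0.1973, 0.3038, -0.3609, -0.8387, -0.5446, 0.0000]
J4: z=[-0.4568, 0.7034, 0.5446] o=[0.3047, -0.8822, 0.4410] → [-0.1626, 0.1167, -0.2871, -0.4568, 0.7034, 0.5446]
V = J·q̇ = [-0.1598, -0.1949, -0.0814, -0.3657, -1.0765, -1.2050]

-0.1598 -0.1949 -0.0814 -0.3657 -1.0765 -1.2050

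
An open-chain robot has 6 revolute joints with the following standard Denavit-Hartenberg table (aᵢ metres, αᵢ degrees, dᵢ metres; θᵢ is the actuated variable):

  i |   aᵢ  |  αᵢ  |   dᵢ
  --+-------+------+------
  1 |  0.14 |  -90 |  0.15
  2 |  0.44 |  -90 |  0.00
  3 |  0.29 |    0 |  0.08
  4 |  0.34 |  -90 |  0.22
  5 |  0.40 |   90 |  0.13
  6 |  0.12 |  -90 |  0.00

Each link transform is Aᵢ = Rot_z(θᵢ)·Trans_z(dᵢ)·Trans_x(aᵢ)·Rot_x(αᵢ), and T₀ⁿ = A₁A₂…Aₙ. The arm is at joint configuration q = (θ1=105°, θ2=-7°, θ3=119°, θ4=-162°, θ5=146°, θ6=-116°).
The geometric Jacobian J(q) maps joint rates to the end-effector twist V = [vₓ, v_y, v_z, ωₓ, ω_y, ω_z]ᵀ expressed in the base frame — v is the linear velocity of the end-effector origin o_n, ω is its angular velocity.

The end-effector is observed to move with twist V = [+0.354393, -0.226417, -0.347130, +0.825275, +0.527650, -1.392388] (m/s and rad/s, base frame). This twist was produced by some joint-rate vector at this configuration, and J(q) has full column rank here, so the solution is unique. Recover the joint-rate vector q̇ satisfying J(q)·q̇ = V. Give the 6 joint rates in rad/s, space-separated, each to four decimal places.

o_n = [0.0963, 0.5463, 0.0880]
J₁: ẑ×o_n = [-0.5463, 0.0963, 0.0000], ω = ẑ
J2: z=[-0.9659, -0.2588, 0.0000] o=[-0.0362, 0.1352, 0.1500] → [0.0160, -0.0599, -0.3628, -0.9659, -0.2588, 0.0000]
J3: z=[-0.0315, 0.1177, -0.9925] o=[-0.1493, 0.5571, 0.2036] → [-0.0243, -0.2473, -0.0286, -0.0315, 0.1177, -0.9925]
J4: z=[-0.0315, 0.1177, -0.9925] o=[0.1293, 0.4973, 0.1071] → [0.0464, 0.0322, 0.0023, -0.0315, 0.1177, -0.9925]
J5: z=[0.5312, 0.8431, 0.0831] o=[-0.1655, 0.7016, -0.0810] → [0.1554, -0.0680, -0.3032, 0.5312, 0.8431, 0.0831]
J6: z=[-0.4473, 0.1958, 0.8727] o=[0.1914, 0.6109, 0.1223] → [0.0497, -0.0984, 0.0475, -0.4473, 0.1958, 0.8727]
q̇ = J⁺·V = [-0.5800, 0.0550, 0.7310, -0.6770, 0.8560, -0.9510]

-0.5800 0.0550 0.7310 -0.6770 0.8560 -0.9510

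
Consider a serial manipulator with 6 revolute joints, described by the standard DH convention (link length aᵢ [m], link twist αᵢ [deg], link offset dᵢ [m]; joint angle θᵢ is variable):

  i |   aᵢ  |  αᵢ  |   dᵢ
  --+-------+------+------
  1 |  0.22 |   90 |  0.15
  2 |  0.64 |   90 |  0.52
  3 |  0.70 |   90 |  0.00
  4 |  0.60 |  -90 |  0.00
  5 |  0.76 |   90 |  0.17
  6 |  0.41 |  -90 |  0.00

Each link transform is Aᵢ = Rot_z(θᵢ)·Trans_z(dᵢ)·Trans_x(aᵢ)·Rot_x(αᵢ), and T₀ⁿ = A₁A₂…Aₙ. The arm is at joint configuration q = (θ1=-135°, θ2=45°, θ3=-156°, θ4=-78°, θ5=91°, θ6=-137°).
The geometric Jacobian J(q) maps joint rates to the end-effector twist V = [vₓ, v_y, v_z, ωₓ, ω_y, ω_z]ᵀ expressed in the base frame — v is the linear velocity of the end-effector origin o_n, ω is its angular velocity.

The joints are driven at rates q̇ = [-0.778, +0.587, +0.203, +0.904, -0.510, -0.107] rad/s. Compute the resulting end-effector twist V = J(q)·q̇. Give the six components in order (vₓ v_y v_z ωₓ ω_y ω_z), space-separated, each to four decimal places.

o_n = [0.1942, -0.0766, 0.6980]
J₁: ẑ×o_n = [0.0766, 0.1942, -0.0000], ω = ẑ
J2: z=[-0.7071, 0.7071, 0.0000] o=[-0.1556, -0.1556, 0.1500] → [0.3875, 0.3875, -0.3031, -0.7071, 0.7071, 0.0000]
J3: z=[-0.5000, -0.5000, -0.7071] o=[-0.8433, -0.1079, 0.6025] → [-0.0256, -0.6858, 0.5031, -0.5000, -0.5000, -0.7071]
J4: z=[-0.4426, 0.8493, -0.2876] o=[-0.3222, 0.0105, 0.1504] → [0.4401, 0.0939, -0.4000, -0.4426, 0.8493, -0.2876]
J5: z=[0.6242, 0.0615, -0.7789] o=[0.0641, 0.3251, 0.4848] → [-0.2998, -0.2344, -0.2587, 0.6242, 0.0615, -0.7789]
J6: z=[0.6515, 0.5093, 0.5623] o=[0.4980, -0.3168, 0.5635] → [-0.0666, -0.2585, 0.3112, 0.6515, 0.5093, 0.5623]
V = J·q̇ = [0.7205, 0.1692, -0.3387, -1.3047, 0.9955, -0.8445]

0.7205 0.1692 -0.3387 -1.3047 0.9955 -0.8445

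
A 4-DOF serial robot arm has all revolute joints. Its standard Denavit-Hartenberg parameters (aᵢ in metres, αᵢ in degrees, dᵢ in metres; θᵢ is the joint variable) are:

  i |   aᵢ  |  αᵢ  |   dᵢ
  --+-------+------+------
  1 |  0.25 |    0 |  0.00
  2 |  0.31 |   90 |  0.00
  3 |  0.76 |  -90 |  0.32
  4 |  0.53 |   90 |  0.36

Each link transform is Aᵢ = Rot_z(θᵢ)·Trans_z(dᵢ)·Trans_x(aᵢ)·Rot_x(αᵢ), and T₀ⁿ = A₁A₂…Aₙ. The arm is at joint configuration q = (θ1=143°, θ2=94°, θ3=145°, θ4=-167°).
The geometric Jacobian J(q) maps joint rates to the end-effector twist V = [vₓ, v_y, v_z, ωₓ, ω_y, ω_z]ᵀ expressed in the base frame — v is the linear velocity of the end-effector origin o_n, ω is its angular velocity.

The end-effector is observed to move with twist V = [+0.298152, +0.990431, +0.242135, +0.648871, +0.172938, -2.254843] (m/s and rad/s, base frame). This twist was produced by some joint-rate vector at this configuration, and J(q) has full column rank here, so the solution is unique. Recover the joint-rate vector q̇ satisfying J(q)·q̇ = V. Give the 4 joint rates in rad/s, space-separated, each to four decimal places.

o_n = [-0.5157, 0.4702, -0.1552]
J₁: ẑ×o_n = [-0.4702, -0.5157, 0.0000], ω = ẑ
J2: z=[0.0000, 0.0000, 1.0000] o=[-0.1997, 0.1505, 0.0000] → [-0.3197, -0.3161, 0.0000, 0.0000, 0.0000, 1.0000]
J3: z=[-0.8387, 0.5446, 0.0000] o=[-0.3685, -0.1095, 0.0000] → [-0.0845, -0.1301, -0.4060, -0.8387, 0.5446, 0.0000]
J4: z=[0.3124, 0.4810, -0.8192] o=[-0.2978, 0.5869, 0.4359] → [-0.3799, 0.3632, 0.0684, 0.3124, 0.4810, -0.8192]
q̇ = J⁺·V = [-0.6440, -0.8990, -0.4500, 0.8690]

-0.6440 -0.8990 -0.4500 0.8690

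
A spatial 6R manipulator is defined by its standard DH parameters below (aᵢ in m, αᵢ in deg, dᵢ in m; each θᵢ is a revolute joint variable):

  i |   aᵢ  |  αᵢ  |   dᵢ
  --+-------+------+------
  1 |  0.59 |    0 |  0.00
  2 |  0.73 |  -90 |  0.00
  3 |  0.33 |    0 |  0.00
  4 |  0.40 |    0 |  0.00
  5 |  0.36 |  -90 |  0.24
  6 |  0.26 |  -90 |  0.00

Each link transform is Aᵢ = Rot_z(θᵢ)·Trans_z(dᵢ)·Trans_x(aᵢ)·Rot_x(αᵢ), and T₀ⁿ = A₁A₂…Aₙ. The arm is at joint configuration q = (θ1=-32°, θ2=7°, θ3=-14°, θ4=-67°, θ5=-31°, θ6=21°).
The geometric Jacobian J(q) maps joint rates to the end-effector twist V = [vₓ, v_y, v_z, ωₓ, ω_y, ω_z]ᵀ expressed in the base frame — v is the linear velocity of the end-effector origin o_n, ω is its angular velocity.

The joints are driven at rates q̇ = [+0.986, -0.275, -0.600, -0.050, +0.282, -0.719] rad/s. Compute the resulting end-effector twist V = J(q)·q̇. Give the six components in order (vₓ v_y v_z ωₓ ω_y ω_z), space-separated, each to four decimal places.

0.0687 1.4935 0.2118 -0.7597 -0.0518 0.4417

o_n = [1.3663, -0.5544, 1.0338]
J₁: ẑ×o_n = [0.5544, 1.3663, -0.0000], ω = ẑ
J2: z=[0.0000, 0.0000, 1.0000] o=[0.5003, -0.3127, 0.0000] → [0.2418, 0.8659, -0.0000, 0.0000, 0.0000, 1.0000]
J3: z=[0.4226, 0.9063, 0.0000] o=[1.1620, -0.6212, 0.0000] → [0.9369, -0.4369, -0.1570, 0.4226, 0.9063, 0.0000]
J4: z=[0.4226, 0.9063, 0.0000] o=[1.4522, -0.7565, 0.0798] → [0.8645, -0.4031, 0.1632, 0.4226, 0.9063, 0.0000]
J5: z=[0.4226, 0.9063, 0.0000] o=[1.5089, -0.7829, 0.4749] → [0.5065, -0.2362, 0.2258, 0.4226, 0.9063, 0.0000]
J6: z=[0.8403, -0.3918, 0.3746] o=[1.4881, -0.5084, 0.8087] → [-0.0709, -0.2347, -0.0864, 0.8403, -0.3918, 0.3746]
V = J·q̇ = [0.0687, 1.4935, 0.2118, -0.7597, -0.0518, 0.4417]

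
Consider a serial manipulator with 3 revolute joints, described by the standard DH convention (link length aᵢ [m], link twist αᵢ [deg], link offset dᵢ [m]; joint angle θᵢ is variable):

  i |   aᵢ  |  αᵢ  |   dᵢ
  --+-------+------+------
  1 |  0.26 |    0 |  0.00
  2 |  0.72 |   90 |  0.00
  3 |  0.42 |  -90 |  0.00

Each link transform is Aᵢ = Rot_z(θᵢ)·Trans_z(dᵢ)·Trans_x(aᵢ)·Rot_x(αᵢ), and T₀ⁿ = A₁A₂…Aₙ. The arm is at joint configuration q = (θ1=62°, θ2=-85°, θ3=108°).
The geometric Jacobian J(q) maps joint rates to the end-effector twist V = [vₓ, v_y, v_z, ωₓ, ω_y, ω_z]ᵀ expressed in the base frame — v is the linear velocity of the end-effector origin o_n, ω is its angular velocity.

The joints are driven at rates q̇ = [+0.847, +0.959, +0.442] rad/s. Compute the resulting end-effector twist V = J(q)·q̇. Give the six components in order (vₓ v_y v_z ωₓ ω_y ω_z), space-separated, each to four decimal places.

o_n = [0.6654, -0.0010, 0.3994]
J₁: ẑ×o_n = [0.0010, 0.6654, -0.0000], ω = ẑ
J2: z=[0.0000, 0.0000, 1.0000] o=[0.1221, 0.2296, 0.0000] → [0.2306, 0.5433, -0.0000, 0.0000, 0.0000, 1.0000]
J3: z=[-0.3907, -0.9205, 0.0000] o=[0.7848, -0.0518, 0.0000] → [-0.3677, 0.1561, -0.1298, -0.3907, -0.9205, 0.0000]
V = J·q̇ = [0.0595, 1.1536, -0.0574, -0.1727, -0.4069, 1.8060]

0.0595 1.1536 -0.0574 -0.1727 -0.4069 1.8060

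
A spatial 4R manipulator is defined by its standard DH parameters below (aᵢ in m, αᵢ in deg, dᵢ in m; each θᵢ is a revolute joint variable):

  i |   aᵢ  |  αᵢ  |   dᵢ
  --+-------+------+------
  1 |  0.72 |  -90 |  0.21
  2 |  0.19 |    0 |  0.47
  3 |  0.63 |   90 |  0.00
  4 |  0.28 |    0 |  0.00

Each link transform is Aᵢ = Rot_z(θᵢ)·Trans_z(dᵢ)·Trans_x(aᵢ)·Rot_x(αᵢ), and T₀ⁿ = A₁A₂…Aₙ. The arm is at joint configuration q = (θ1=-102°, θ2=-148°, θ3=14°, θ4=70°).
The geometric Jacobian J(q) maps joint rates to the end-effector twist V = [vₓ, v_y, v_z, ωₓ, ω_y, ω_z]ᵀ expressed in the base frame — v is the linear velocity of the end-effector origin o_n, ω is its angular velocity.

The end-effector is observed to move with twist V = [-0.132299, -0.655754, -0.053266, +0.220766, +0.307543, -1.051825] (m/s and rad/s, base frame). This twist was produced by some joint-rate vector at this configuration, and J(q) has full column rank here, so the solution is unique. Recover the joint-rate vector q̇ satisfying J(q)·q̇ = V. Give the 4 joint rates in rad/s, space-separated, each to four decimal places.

o_n = [0.7057, -0.2059, 0.8328]
J₁: ẑ×o_n = [0.2059, 0.7057, -0.0000], ω = ẑ
J2: z=[0.9781, -0.2079, 0.0000] o=[-0.1497, -0.7043, 0.2100] → [-0.1295, -0.6091, 0.6653, 0.9781, -0.2079, 0.0000]
J3: z=[0.9781, -0.2079, 0.0000] o=[0.3435, -0.6444, 0.3107] → [-0.1085, -0.5107, 0.5042, 0.9781, -0.2079, 0.0000]
J4: z=[0.1496, 0.7036, -0.6947] o=[0.4345, -0.2163, 0.7639] → [0.0557, -0.1987, -0.1893, 0.1496, 0.7036, -0.6947]
q̇ = J⁺·V = [-0.7170, -0.2400, 0.3920, 0.4820]

-0.7170 -0.2400 0.3920 0.4820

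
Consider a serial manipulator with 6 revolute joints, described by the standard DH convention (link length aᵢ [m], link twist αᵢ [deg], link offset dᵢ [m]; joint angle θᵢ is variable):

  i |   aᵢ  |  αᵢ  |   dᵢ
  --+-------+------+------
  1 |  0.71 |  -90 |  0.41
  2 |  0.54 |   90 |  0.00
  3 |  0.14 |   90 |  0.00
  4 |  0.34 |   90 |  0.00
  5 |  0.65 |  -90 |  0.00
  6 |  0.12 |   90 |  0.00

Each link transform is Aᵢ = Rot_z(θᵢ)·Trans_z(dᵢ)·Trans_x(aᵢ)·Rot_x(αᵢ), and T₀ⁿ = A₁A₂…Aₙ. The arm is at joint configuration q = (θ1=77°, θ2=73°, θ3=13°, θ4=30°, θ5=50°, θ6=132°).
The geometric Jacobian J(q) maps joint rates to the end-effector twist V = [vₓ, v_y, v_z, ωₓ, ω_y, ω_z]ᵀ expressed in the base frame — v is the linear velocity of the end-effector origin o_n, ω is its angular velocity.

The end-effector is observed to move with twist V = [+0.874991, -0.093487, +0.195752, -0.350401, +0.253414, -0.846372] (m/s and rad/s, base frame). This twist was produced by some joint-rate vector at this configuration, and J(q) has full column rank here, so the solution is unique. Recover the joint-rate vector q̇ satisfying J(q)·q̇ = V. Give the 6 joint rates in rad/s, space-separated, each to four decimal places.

-0.4590 -0.1930 -0.0910 -0.0300 0.1510 -0.7030

o_n = [0.5989, 1.4109, -0.7332]
J₁: ẑ×o_n = [-1.4109, 0.5989, 0.0000], ω = ẑ
J2: z=[-0.9744, 0.2250, 0.0000] o=[0.1597, 0.6918, 0.4100] → [-0.2572, -1.1139, -0.7995, -0.9744, 0.2250, 0.0000]
J3: z=[0.2151, 0.9318, 0.2924] o=[0.1952, 0.8456, -0.1064] → [-0.7494, 0.2529, -0.2546, 0.2151, 0.9318, 0.2924]
J4: z=[0.9642, -0.1551, -0.2151] o=[0.1735, 0.8916, -0.2369] → [0.1887, 0.3871, 0.5668, 0.9642, -0.1551, -0.2151]
J5: z=[-0.2639, -0.6429, -0.7191] o=[0.1644, 1.1466, -0.4615] → [0.3648, -0.3842, 0.2096, -0.2639, -0.6429, -0.7191]
J6: z=[0.6403, -0.6743, 0.3679] o=[0.6333, 1.3828, -0.8447] → [-0.0855, -0.0840, -0.0052, 0.6403, -0.6743, 0.3679]
q̇ = J⁺·V = [-0.4590, -0.1930, -0.0910, -0.0300, 0.1510, -0.7030]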